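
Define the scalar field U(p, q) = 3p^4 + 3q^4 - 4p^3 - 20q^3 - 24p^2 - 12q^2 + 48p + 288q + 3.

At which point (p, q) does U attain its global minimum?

U(p,q) separates as A(p) + B(q) + 3, so its minimum is min A + min B + 3.
A'(p) = 12(p - 2)(p - 1)(p + 2) vanishes at p ∈ {-2, 1, 2}; B'(q) = 12(q - 4)(q - 3)(q + 2) vanishes at q ∈ {-2, 3, 4}.
Local minima of A (where A''>0): A(-2)=-112, A(2)=16. Local minima of B: B(-2)=-416, B(4)=448.
So the global minimum of U is A(-2) + B(-2) + 3 = -112 − 416 + 3 = -525, attained at (-2, -2).

(-2, -2)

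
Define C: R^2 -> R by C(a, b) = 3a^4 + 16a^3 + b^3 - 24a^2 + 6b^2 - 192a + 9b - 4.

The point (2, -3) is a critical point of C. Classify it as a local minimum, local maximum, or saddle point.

The mixed partial ∂²C/∂a∂b is 0, so the Hessian at any point is diag(C_aa, C_bb) = diag(12(3a^2 + 8a - 4), 6(b + 2)).
At (2, -3): H = diag(288, -6).
The eigenvalues have opposite signs, so H is indefinite: a saddle point.

saddle point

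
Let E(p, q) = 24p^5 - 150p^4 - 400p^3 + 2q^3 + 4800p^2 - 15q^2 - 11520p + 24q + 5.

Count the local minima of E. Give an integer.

2

E separates as a function of p plus a function of q, so ∇E=0 decouples.
∂E/∂p = 120(p - 4)(p - 3)(p - 2)(p + 4) = 0 at p ∈ {-4, 2, 3, 4}; ∂E/∂q = 6(q - 4)(q - 1) = 0 at q ∈ {1, 4}.
The Hessian is diagonal: diag(E_pp, E_qq). Second derivatives: E_pp(-4)=-40320, E_pp(2)=1440, E_pp(3)=-840, E_pp(4)=1920; E_qq(1)=-18, E_qq(4)=18.
Local minima occur where both diagonal entries positive: (2, 4), (4, 4). Count: 2.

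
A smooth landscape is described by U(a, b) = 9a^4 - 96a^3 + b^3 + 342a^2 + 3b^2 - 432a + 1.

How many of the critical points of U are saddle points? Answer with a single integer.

3

U separates as a function of a plus a function of b, so ∇U=0 decouples.
∂U/∂a = 36(a - 4)(a - 3)(a - 1) = 0 at a ∈ {1, 3, 4}; ∂U/∂b = 3b(b + 2) = 0 at b ∈ {-2, 0}.
The Hessian is diagonal: diag(U_aa, U_bb). Second derivatives: U_aa(1)=216, U_aa(3)=-72, U_aa(4)=108; U_bb(-2)=-6, U_bb(0)=6.
Saddle points occur where the two diagonal entries have opposite signs: (1, -2), (3, 0), (4, -2). Count: 3.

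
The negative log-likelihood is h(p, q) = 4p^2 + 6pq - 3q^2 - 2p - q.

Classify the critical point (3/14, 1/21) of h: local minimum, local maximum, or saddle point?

saddle point

The Hessian of h is constant: H = [[8, 6], [6, -6]].
det(H) = 8·(-6) − 6² = -84.
Since det(H) < 0, H is indefinite and the critical point is a saddle point.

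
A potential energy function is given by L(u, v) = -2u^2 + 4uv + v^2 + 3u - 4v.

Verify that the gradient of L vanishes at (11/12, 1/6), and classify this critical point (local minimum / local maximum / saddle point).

saddle point

∇L = (-4u + 4v + 3, 4u + 2v - 4); substituting (11/12, 1/6) gives ∇L = (0, 0), so (11/12, 1/6) is indeed a critical point.
The Hessian of L is constant: H = [[-4, 4], [4, 2]].
det(H) = (-4)·2 − 4² = -24.
Since det(H) < 0, H is indefinite and the critical point is a saddle point.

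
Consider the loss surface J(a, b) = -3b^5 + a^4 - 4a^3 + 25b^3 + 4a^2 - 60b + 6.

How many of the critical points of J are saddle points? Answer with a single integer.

J separates as a function of a plus a function of b, so ∇J=0 decouples.
∂J/∂a = 4a(a - 2)(a - 1) = 0 at a ∈ {0, 1, 2}; ∂J/∂b = -15(b - 2)(b - 1)(b + 1)(b + 2) = 0 at b ∈ {-2, -1, 1, 2}.
The Hessian is diagonal: diag(J_aa, J_bb). Second derivatives: J_aa(0)=8, J_aa(1)=-4, J_aa(2)=8; J_bb(-2)=180, J_bb(-1)=-90, J_bb(1)=90, J_bb(2)=-180.
Saddle points occur where the two diagonal entries have opposite signs: (0, -1), (0, 2), (1, -2), (1, 1), (2, -1), (2, 2). Count: 6.

6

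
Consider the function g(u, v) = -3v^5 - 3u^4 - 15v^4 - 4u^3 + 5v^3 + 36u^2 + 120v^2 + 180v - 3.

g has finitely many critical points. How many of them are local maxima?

4

g separates as a function of u plus a function of v, so ∇g=0 decouples.
∂g/∂u = -12u(u - 2)(u + 3) = 0 at u ∈ {-3, 0, 2}; ∂g/∂v = -15(v - 2)(v + 1)(v + 2)(v + 3) = 0 at v ∈ {-3, -2, -1, 2}.
The Hessian is diagonal: diag(g_uu, g_vv). Second derivatives: g_uu(-3)=-180, g_uu(0)=72, g_uu(2)=-120; g_vv(-3)=150, g_vv(-2)=-60, g_vv(-1)=90, g_vv(2)=-900.
Local maxima occur where both diagonal entries negative: (-3, -2), (-3, 2), (2, -2), (2, 2). Count: 4.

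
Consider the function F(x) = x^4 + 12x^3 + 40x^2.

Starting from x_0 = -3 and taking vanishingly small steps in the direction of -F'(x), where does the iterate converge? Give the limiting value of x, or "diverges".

F'(x) = 4x(x + 4)(x + 5), so F'(-3) = -24.
Gradient descent moves in the -F' direction, i.e. x is increasing.
The nearest critical point in that direction is x = 0, where F'' = 80 > 0 (a local minimum). The iterate converges there.

0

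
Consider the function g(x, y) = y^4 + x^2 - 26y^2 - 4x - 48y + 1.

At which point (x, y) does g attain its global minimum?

g(x,y) separates as P(x) + Q(y) + 1, so its minimum is min P + min Q + 1.
P'(x) = 2x - 4 vanishes at x ∈ {2}; Q'(y) = 4(y - 4)(y + 1)(y + 3) vanishes at y ∈ {-3, -1, 4}.
Local minima of P (where P''>0): P(2)=-4. Local minima of Q: Q(-3)=-9, Q(4)=-352.
So the global minimum of g is P(2) + Q(4) + 1 = -4 − 352 + 1 = -355, attained at (2, 4).

(2, 4)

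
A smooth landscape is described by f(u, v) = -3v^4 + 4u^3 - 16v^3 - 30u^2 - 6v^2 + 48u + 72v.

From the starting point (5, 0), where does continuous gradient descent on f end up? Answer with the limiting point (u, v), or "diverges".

f is separable, so gradient descent decouples: u follows -∂f/∂u, v follows -∂f/∂v.
∂f/∂u = 12(u - 4)(u - 1); at u=5 this is 48, so u decreases.
∂f/∂v = -12(v - 1)(v + 2)(v + 3); at v=0 this is 72, so v decreases.
u converges to its nearest critical value 4 (a local min of the u-part); v converges to -2. The iterate converges to (4, -2).

(4, -2)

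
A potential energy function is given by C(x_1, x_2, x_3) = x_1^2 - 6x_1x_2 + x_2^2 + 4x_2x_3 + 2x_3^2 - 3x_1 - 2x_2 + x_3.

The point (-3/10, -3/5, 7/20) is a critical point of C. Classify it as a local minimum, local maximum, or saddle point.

saddle point

The Hessian is constant: H = [[2, -6, 0], [-6, 2, 4], [0, 4, 4]].
Leading principal minors: Δ₁ = 2, Δ₂ = -32, Δ₃ = -160.
The minors fit neither the all-positive nor the alternating-sign pattern, so H is indefinite: a saddle point.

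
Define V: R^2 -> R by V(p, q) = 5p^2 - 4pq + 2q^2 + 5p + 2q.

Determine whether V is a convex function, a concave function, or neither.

V is quadratic, so its Hessian is the constant matrix H = [[10, -4], [-4, 4]].
det(H) = 24, tr(H) = 14.
det(H) > 0 and tr(H) > 0, so H is positive definite everywhere: convex.

convex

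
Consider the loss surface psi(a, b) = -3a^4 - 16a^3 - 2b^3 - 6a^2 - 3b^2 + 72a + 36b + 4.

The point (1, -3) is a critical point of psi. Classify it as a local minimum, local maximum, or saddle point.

The mixed partial ∂²psi/∂a∂b is 0, so the Hessian at any point is diag(psi_aa, psi_bb) = diag(-12(3a^2 + 8a + 1), -6(2b + 1)).
At (1, -3): H = diag(-144, 30).
The eigenvalues have opposite signs, so H is indefinite: a saddle point.

saddle point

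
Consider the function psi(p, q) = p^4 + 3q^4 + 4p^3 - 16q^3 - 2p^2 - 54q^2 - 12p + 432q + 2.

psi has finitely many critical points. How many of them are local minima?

4

psi separates as a function of p plus a function of q, so ∇psi=0 decouples.
∂psi/∂p = 4(p - 1)(p + 1)(p + 3) = 0 at p ∈ {-3, -1, 1}; ∂psi/∂q = 12(q - 4)(q - 3)(q + 3) = 0 at q ∈ {-3, 3, 4}.
The Hessian is diagonal: diag(psi_pp, psi_qq). Second derivatives: psi_pp(-3)=32, psi_pp(-1)=-16, psi_pp(1)=32; psi_qq(-3)=504, psi_qq(3)=-72, psi_qq(4)=84.
Local minima occur where both diagonal entries positive: (-3, -3), (-3, 4), (1, -3), (1, 4). Count: 4.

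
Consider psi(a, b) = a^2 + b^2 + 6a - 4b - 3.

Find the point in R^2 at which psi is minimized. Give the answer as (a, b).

psi(a,b) separates as P(a) + Q(b) − 3, so its minimum is min P + min Q − 3.
P'(a) = 2a + 6 vanishes at a ∈ {-3}; Q'(b) = 2b - 4 vanishes at b ∈ {2}.
Local minima of P (where P''>0): P(-3)=-9. Local minima of Q: Q(2)=-4.
So the global minimum of psi is P(-3) + Q(2) − 3 = -9 − 4 − 3 = -16, attained at (-3, 2).

(-3, 2)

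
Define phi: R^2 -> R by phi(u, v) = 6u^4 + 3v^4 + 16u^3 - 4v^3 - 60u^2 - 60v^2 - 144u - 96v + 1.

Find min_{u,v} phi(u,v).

phi(u,v) separates as P(u) + Q(v) + 1, so its minimum is min P + min Q + 1.
P'(u) = 24(u - 2)(u + 1)(u + 3) vanishes at u ∈ {-3, -1, 2}; Q'(v) = 12(v - 4)(v + 1)(v + 2) vanishes at v ∈ {-2, -1, 4}.
Local minima of P (where P''>0): P(-3)=-54, P(2)=-304. Local minima of Q: Q(-2)=32, Q(4)=-832.
So the global minimum of phi is P(2) + Q(4) + 1 = -304 − 832 + 1 = -1135, attained at (2, 4).

-1135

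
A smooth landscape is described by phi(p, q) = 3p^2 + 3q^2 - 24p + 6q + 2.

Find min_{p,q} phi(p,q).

phi(p,q) separates as A(p) + B(q) + 2, so its minimum is min A + min B + 2.
A'(p) = 6p - 24 vanishes at p ∈ {4}; B'(q) = 6q + 6 vanishes at q ∈ {-1}.
Local minima of A (where A''>0): A(4)=-48. Local minima of B: B(-1)=-3.
So the global minimum of phi is A(4) + B(-1) + 2 = -48 − 3 + 2 = -49, attained at (4, -1).

-49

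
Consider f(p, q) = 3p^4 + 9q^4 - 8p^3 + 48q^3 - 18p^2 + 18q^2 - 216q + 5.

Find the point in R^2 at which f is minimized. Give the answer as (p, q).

(3, 1)

f(p,q) separates as A(p) + B(q) + 5, so its minimum is min A + min B + 5.
A'(p) = 12p(p - 3)(p + 1) vanishes at p ∈ {-1, 0, 3}; B'(q) = 36(q - 1)(q + 2)(q + 3) vanishes at q ∈ {-3, -2, 1}.
Local minima of A (where A''>0): A(-1)=-7, A(3)=-135. Local minima of B: B(-3)=243, B(1)=-141.
So the global minimum of f is A(3) + B(1) + 5 = -135 − 141 + 5 = -271, attained at (3, 1).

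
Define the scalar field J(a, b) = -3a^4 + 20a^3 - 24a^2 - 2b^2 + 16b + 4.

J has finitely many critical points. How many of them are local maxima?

2

J separates as a function of a plus a function of b, so ∇J=0 decouples.
∂J/∂a = -12a(a - 4)(a - 1) = 0 at a ∈ {0, 1, 4}; ∂J/∂b = -4(b - 4) = 0 at b ∈ {4}.
The Hessian is diagonal: diag(J_aa, J_bb). Second derivatives: J_aa(0)=-48, J_aa(1)=36, J_aa(4)=-144; J_bb(4)=-4.
Local maxima occur where both diagonal entries negative: (0, 4), (4, 4). Count: 2.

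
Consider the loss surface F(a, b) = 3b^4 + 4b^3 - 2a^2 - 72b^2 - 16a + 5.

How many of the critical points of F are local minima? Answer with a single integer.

0

F separates as a function of a plus a function of b, so ∇F=0 decouples.
∂F/∂a = -4(a + 4) = 0 at a ∈ {-4}; ∂F/∂b = 12b(b - 3)(b + 4) = 0 at b ∈ {-4, 0, 3}.
The Hessian is diagonal: diag(F_aa, F_bb). Second derivatives: F_aa(-4)=-4; F_bb(-4)=336, F_bb(0)=-144, F_bb(3)=252.
Local minima occur where both diagonal entries positive: none. Count: 0.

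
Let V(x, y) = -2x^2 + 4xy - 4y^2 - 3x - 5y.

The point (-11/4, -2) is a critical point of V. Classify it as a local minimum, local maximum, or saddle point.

local maximum

The Hessian of V is constant: H = [[-4, 4], [4, -8]].
det(H) = (-4)·(-8) − 4² = 16.
det(H) > 0 and tr(H) = -12 < 0, so H is negative definite and the point is a local maximum.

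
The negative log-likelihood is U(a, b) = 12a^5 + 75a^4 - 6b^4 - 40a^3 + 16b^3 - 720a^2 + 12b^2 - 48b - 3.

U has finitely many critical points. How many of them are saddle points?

6

U separates as a function of a plus a function of b, so ∇U=0 decouples.
∂U/∂a = 60a(a - 2)(a + 3)(a + 4) = 0 at a ∈ {-4, -3, 0, 2}; ∂U/∂b = -24(b - 2)(b - 1)(b + 1) = 0 at b ∈ {-1, 1, 2}.
The Hessian is diagonal: diag(U_aa, U_bb). Second derivatives: U_aa(-4)=-1440, U_aa(-3)=900, U_aa(0)=-1440, U_aa(2)=3600; U_bb(-1)=-144, U_bb(1)=48, U_bb(2)=-72.
Saddle points occur where the two diagonal entries have opposite signs: (-4, 1), (-3, -1), (-3, 2), (0, 1), (2, -1), (2, 2). Count: 6.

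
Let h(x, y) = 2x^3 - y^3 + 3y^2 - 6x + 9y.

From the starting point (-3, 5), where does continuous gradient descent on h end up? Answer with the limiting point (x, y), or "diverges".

diverges

h is separable, so gradient descent decouples: x follows -∂h/∂x, y follows -∂h/∂y.
∂h/∂x = 6(x - 1)(x + 1); at x=-3 this is 48, so x decreases.
∂h/∂y = -3(y - 3)(y + 1); at y=5 this is -36, so y increases.
The x-coordinate has no critical point in that direction and runs off to infinity.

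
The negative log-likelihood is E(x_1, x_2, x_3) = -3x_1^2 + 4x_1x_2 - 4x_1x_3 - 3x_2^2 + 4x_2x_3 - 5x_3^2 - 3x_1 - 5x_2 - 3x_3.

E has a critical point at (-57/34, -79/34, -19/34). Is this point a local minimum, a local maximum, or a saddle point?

The Hessian is constant: H = [[-6, 4, -4], [4, -6, 4], [-4, 4, -10]].
Leading principal minors: Δ₁ = -6, Δ₂ = 20, Δ₃ = -136.
The minors alternate sign starting negative (−, +, −), so H is negative definite: a local maximum.

local maximum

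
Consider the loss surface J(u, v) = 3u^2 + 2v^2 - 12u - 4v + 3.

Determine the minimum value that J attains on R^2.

J(u,v) separates as P(u) + Q(v) + 3, so its minimum is min P + min Q + 3.
P'(u) = 6u - 12 vanishes at u ∈ {2}; Q'(v) = 4v - 4 vanishes at v ∈ {1}.
Local minima of P (where P''>0): P(2)=-12. Local minima of Q: Q(1)=-2.
So the global minimum of J is P(2) + Q(1) + 3 = -12 − 2 + 3 = -11, attained at (2, 1).

-11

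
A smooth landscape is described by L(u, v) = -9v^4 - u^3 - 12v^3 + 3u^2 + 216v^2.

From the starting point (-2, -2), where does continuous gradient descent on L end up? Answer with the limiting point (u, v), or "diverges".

L is separable, so gradient descent decouples: u follows -∂L/∂u, v follows -∂L/∂v.
∂L/∂u = -3u(u - 2); at u=-2 this is -24, so u increases.
∂L/∂v = -36v(v - 3)(v + 4); at v=-2 this is -720, so v increases.
u converges to its nearest critical value 0 (a local min of the u-part); v converges to 0. The iterate converges to (0, 0).

(0, 0)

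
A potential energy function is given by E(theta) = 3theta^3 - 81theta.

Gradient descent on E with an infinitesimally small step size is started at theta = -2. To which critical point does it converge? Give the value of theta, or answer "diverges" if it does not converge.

E'(theta) = 9(theta - 3)(theta + 3), so E'(-2) = -45.
Gradient descent moves in the -E' direction, i.e. theta is increasing.
The nearest critical point in that direction is theta = 3, where E'' = 54 > 0 (a local minimum). The iterate converges there.

3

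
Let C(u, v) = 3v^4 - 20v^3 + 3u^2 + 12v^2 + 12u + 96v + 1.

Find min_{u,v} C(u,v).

-72

C(u,v) separates as P(u) + Q(v) + 1, so its minimum is min P + min Q + 1.
P'(u) = 6u + 12 vanishes at u ∈ {-2}; Q'(v) = 12(v - 4)(v - 2)(v + 1) vanishes at v ∈ {-1, 2, 4}.
Local minima of P (where P''>0): P(-2)=-12. Local minima of Q: Q(-1)=-61, Q(4)=64.
So the global minimum of C is P(-2) + Q(-1) + 1 = -12 − 61 + 1 = -72, attained at (-2, -1).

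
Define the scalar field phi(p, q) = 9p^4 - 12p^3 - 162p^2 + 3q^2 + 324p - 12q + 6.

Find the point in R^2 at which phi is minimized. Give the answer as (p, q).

(-3, 2)

phi(p,q) separates as A(p) + B(q) + 6, so its minimum is min A + min B + 6.
A'(p) = 36(p - 3)(p - 1)(p + 3) vanishes at p ∈ {-3, 1, 3}; B'(q) = 6q - 12 vanishes at q ∈ {2}.
Local minima of A (where A''>0): A(-3)=-1377, A(3)=-81. Local minima of B: B(2)=-12.
So the global minimum of phi is A(-3) + B(2) + 6 = -1377 − 12 + 6 = -1383, attained at (-3, 2).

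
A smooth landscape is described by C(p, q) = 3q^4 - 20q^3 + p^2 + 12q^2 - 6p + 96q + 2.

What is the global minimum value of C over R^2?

-68

C(p,q) separates as A(p) + B(q) + 2, so its minimum is min A + min B + 2.
A'(p) = 2p - 6 vanishes at p ∈ {3}; B'(q) = 12(q - 4)(q - 2)(q + 1) vanishes at q ∈ {-1, 2, 4}.
Local minima of A (where A''>0): A(3)=-9. Local minima of B: B(-1)=-61, B(4)=64.
So the global minimum of C is A(3) + B(-1) + 2 = -9 − 61 + 2 = -68, attained at (3, -1).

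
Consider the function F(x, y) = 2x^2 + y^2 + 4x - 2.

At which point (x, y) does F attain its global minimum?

(-1, 0)

F(x,y) separates as P(x) + Q(y) − 2, so its minimum is min P + min Q − 2.
P'(x) = 4x + 4 vanishes at x ∈ {-1}; Q'(y) = 2y vanishes at y ∈ {0}.
Local minima of P (where P''>0): P(-1)=-2. Local minima of Q: Q(0)=0.
So the global minimum of F is P(-1) + Q(0) − 2 = -2 + 0 − 2 = -4, attained at (-1, 0).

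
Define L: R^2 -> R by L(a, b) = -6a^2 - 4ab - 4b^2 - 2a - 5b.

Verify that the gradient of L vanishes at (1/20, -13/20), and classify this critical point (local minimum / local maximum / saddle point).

∇L = (-12a - 4b - 2, -4a - 8b - 5); substituting (1/20, -13/20) gives ∇L = (0, 0), so (1/20, -13/20) is indeed a critical point.
The Hessian of L is constant: H = [[-12, -4], [-4, -8]].
det(H) = (-12)·(-8) − (-4)² = 80.
det(H) > 0 and tr(H) = -20 < 0, so H is negative definite and the point is a local maximum.

local maximum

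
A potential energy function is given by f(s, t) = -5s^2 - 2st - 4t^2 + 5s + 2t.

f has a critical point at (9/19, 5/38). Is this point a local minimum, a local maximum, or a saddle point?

local maximum

The Hessian of f is constant: H = [[-10, -2], [-2, -8]].
det(H) = (-10)·(-8) − (-2)² = 76.
det(H) > 0 and tr(H) = -18 < 0, so H is negative definite and the point is a local maximum.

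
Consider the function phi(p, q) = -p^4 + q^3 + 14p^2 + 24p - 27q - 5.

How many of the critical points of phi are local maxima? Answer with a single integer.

phi separates as a function of p plus a function of q, so ∇phi=0 decouples.
∂phi/∂p = -4(p - 3)(p + 1)(p + 2) = 0 at p ∈ {-2, -1, 3}; ∂phi/∂q = 3(q - 3)(q + 3) = 0 at q ∈ {-3, 3}.
The Hessian is diagonal: diag(phi_pp, phi_qq). Second derivatives: phi_pp(-2)=-20, phi_pp(-1)=16, phi_pp(3)=-80; phi_qq(-3)=-18, phi_qq(3)=18.
Local maxima occur where both diagonal entries negative: (-2, -3), (3, -3). Count: 2.

2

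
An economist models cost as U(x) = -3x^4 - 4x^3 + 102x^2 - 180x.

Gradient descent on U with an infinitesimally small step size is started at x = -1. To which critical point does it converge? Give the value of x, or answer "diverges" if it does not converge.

1

U'(x) = -12(x - 3)(x - 1)(x + 5), so U'(-1) = -384.
Gradient descent moves in the -U' direction, i.e. x is increasing.
The nearest critical point in that direction is x = 1, where U'' = 144 > 0 (a local minimum). The iterate converges there.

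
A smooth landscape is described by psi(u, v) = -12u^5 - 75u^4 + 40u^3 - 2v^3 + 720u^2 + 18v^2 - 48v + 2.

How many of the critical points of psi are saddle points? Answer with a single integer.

4

psi separates as a function of u plus a function of v, so ∇psi=0 decouples.
∂psi/∂u = -60u(u - 2)(u + 3)(u + 4) = 0 at u ∈ {-4, -3, 0, 2}; ∂psi/∂v = -6(v - 4)(v - 2) = 0 at v ∈ {2, 4}.
The Hessian is diagonal: diag(psi_uu, psi_vv). Second derivatives: psi_uu(-4)=1440, psi_uu(-3)=-900, psi_uu(0)=1440, psi_uu(2)=-3600; psi_vv(2)=12, psi_vv(4)=-12.
Saddle points occur where the two diagonal entries have opposite signs: (-4, 4), (-3, 2), (0, 4), (2, 2). Count: 4.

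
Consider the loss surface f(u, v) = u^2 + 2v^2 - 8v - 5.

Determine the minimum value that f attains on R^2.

-13

f(u,v) separates as P(u) + Q(v) − 5, so its minimum is min P + min Q − 5.
P'(u) = 2u vanishes at u ∈ {0}; Q'(v) = 4v - 8 vanishes at v ∈ {2}.
Local minima of P (where P''>0): P(0)=0. Local minima of Q: Q(2)=-8.
So the global minimum of f is P(0) + Q(2) − 5 = 0 − 8 − 5 = -13, attained at (0, 2).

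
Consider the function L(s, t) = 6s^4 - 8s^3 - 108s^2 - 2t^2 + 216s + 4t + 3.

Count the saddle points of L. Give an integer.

2

L separates as a function of s plus a function of t, so ∇L=0 decouples.
∂L/∂s = 24(s - 3)(s - 1)(s + 3) = 0 at s ∈ {-3, 1, 3}; ∂L/∂t = -4(t - 1) = 0 at t ∈ {1}.
The Hessian is diagonal: diag(L_ss, L_tt). Second derivatives: L_ss(-3)=576, L_ss(1)=-192, L_ss(3)=288; L_tt(1)=-4.
Saddle points occur where the two diagonal entries have opposite signs: (-3, 1), (3, 1). Count: 2.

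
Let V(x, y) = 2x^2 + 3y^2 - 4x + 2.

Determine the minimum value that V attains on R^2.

V(x,y) separates as P(x) + Q(y) + 2, so its minimum is min P + min Q + 2.
P'(x) = 4x - 4 vanishes at x ∈ {1}; Q'(y) = 6y vanishes at y ∈ {0}.
Local minima of P (where P''>0): P(1)=-2. Local minima of Q: Q(0)=0.
So the global minimum of V is P(1) + Q(0) + 2 = -2 + 0 + 2 = 0, attained at (1, 0).

0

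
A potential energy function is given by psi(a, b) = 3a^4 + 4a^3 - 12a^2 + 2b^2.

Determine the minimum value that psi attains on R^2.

psi(a,b) separates as P(a) + Q(b), so its minimum is min P + min Q.
P'(a) = 12a(a - 1)(a + 2) vanishes at a ∈ {-2, 0, 1}; Q'(b) = 4b vanishes at b ∈ {0}.
Local minima of P (where P''>0): P(-2)=-32, P(1)=-5. Local minima of Q: Q(0)=0.
So the global minimum of psi is P(-2) + Q(0) = -32 + 0 = -32, attained at (-2, 0).

-32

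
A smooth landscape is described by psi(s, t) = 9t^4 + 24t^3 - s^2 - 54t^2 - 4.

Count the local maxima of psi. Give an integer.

1

psi separates as a function of s plus a function of t, so ∇psi=0 decouples.
∂psi/∂s = -2s = 0 at s ∈ {0}; ∂psi/∂t = 36t(t - 1)(t + 3) = 0 at t ∈ {-3, 0, 1}.
The Hessian is diagonal: diag(psi_ss, psi_tt). Second derivatives: psi_ss(0)=-2; psi_tt(-3)=432, psi_tt(0)=-108, psi_tt(1)=144.
Local maxima occur where both diagonal entries negative: (0, 0). Count: 1.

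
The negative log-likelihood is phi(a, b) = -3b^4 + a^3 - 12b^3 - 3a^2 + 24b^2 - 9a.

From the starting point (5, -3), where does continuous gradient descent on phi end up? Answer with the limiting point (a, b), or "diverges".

phi is separable, so gradient descent decouples: a follows -∂phi/∂a, b follows -∂phi/∂b.
∂phi/∂a = 3(a - 3)(a + 1); at a=5 this is 36, so a decreases.
∂phi/∂b = -12b(b - 1)(b + 4); at b=-3 this is -144, so b increases.
a converges to its nearest critical value 3 (a local min of the a-part); b converges to 0. The iterate converges to (3, 0).

(3, 0)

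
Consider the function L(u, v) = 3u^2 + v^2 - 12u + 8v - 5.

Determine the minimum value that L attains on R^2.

L(u,v) separates as P(u) + Q(v) − 5, so its minimum is min P + min Q − 5.
P'(u) = 6u - 12 vanishes at u ∈ {2}; Q'(v) = 2v + 8 vanishes at v ∈ {-4}.
Local minima of P (where P''>0): P(2)=-12. Local minima of Q: Q(-4)=-16.
So the global minimum of L is P(2) + Q(-4) − 5 = -12 − 16 − 5 = -33, attained at (2, -4).

-33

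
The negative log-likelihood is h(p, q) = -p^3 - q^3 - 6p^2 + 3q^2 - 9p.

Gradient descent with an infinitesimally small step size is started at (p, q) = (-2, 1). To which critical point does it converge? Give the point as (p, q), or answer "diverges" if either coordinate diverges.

(-3, 0)

h is separable, so gradient descent decouples: p follows -∂h/∂p, q follows -∂h/∂q.
∂h/∂p = -3(p + 1)(p + 3); at p=-2 this is 3, so p decreases.
∂h/∂q = -3q(q - 2); at q=1 this is 3, so q decreases.
p converges to its nearest critical value -3 (a local min of the p-part); q converges to 0. The iterate converges to (-3, 0).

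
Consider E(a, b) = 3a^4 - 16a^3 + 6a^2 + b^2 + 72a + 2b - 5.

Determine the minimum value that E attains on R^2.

E(a,b) separates as P(a) + Q(b) − 5, so its minimum is min P + min Q − 5.
P'(a) = 12(a - 3)(a - 2)(a + 1) vanishes at a ∈ {-1, 2, 3}; Q'(b) = 2b + 2 vanishes at b ∈ {-1}.
Local minima of P (where P''>0): P(-1)=-47, P(3)=81. Local minima of Q: Q(-1)=-1.
So the global minimum of E is P(-1) + Q(-1) − 5 = -47 − 1 − 5 = -53, attained at (-1, -1).

-53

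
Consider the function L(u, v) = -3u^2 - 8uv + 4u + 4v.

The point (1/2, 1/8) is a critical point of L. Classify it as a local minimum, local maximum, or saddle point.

The Hessian of L is constant: H = [[-6, -8], [-8, 0]].
det(H) = (-6)·0 − (-8)² = -64.
Since det(H) < 0, H is indefinite and the critical point is a saddle point.

saddle point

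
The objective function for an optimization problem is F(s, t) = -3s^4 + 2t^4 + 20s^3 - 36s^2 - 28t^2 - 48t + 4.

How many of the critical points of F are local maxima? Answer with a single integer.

F separates as a function of s plus a function of t, so ∇F=0 decouples.
∂F/∂s = -12s(s - 3)(s - 2) = 0 at s ∈ {0, 2, 3}; ∂F/∂t = 8(t - 3)(t + 1)(t + 2) = 0 at t ∈ {-2, -1, 3}.
The Hessian is diagonal: diag(F_ss, F_tt). Second derivatives: F_ss(0)=-72, F_ss(2)=24, F_ss(3)=-36; F_tt(-2)=40, F_tt(-1)=-32, F_tt(3)=160.
Local maxima occur where both diagonal entries negative: (0, -1), (3, -1). Count: 2.

2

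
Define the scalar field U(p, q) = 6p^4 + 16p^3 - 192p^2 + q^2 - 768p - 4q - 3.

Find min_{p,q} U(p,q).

U(p,q) separates as A(p) + B(q) − 3, so its minimum is min A + min B − 3.
A'(p) = 24(p - 4)(p + 2)(p + 4) vanishes at p ∈ {-4, -2, 4}; B'(q) = 2q - 4 vanishes at q ∈ {2}.
Local minima of A (where A''>0): A(-4)=512, A(4)=-3584. Local minima of B: B(2)=-4.
So the global minimum of U is A(4) + B(2) − 3 = -3584 − 4 − 3 = -3591, attained at (4, 2).

-3591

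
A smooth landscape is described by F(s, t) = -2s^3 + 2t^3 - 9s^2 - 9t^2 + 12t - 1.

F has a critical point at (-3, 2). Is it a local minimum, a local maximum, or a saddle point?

local minimum

The mixed partial ∂²F/∂s∂t is 0, so the Hessian at any point is diag(F_ss, F_tt) = diag(-6(2s + 3), 6(2t - 3)).
At (-3, 2): H = diag(18, 6).
Both eigenvalues are positive, so H is positive definite: a local minimum.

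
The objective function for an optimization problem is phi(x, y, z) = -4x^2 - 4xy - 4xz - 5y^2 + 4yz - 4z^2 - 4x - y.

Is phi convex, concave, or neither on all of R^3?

phi is quadratic, so its Hessian is the constant matrix H = [[-8, -4, -4], [-4, -10, 4], [-4, 4, -8]].
Leading principal minors: -8, 64, -96.
Signs alternate −, +, − ⇒ H ≺ 0 ⇒ concave.

concave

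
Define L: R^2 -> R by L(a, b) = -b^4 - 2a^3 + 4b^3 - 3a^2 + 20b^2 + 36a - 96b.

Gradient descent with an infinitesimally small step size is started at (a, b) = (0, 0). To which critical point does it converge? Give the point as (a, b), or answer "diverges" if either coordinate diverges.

L is separable, so gradient descent decouples: a follows -∂L/∂a, b follows -∂L/∂b.
∂L/∂a = -6(a - 2)(a + 3); at a=0 this is 36, so a decreases.
∂L/∂b = -4(b - 4)(b - 2)(b + 3); at b=0 this is -96, so b increases.
a converges to its nearest critical value -3 (a local min of the a-part); b converges to 2. The iterate converges to (-3, 2).

(-3, 2)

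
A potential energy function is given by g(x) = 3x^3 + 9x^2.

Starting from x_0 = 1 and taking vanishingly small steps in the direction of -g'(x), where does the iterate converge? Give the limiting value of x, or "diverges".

0

g'(x) = 9x(x + 2), so g'(1) = 27.
Gradient descent moves in the -g' direction, i.e. x is decreasing.
The nearest critical point in that direction is x = 0, where g'' = 18 > 0 (a local minimum). The iterate converges there.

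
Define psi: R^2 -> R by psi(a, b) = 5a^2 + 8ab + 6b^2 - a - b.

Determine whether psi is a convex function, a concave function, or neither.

psi is quadratic, so its Hessian is the constant matrix H = [[10, 8], [8, 12]].
det(H) = 56, tr(H) = 22.
det(H) > 0 and tr(H) > 0, so H is positive definite everywhere: convex.

convex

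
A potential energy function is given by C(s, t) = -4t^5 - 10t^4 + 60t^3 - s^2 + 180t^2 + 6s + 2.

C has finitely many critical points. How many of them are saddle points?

2

C separates as a function of s plus a function of t, so ∇C=0 decouples.
∂C/∂s = -2(s - 3) = 0 at s ∈ {3}; ∂C/∂t = -20t(t - 3)(t + 2)(t + 3) = 0 at t ∈ {-3, -2, 0, 3}.
The Hessian is diagonal: diag(C_ss, C_tt). Second derivatives: C_ss(3)=-2; C_tt(-3)=360, C_tt(-2)=-200, C_tt(0)=360, C_tt(3)=-1800.
Saddle points occur where the two diagonal entries have opposite signs: (3, -3), (3, 0). Count: 2.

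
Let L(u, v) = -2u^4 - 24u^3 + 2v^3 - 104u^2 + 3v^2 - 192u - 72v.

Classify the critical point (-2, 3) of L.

saddle point

The mixed partial ∂²L/∂u∂v is 0, so the Hessian at any point is diag(L_uu, L_vv) = diag(-8(3u^2 + 18u + 26), 6(2v + 1)).
At (-2, 3): H = diag(-16, 42).
The eigenvalues have opposite signs, so H is indefinite: a saddle point.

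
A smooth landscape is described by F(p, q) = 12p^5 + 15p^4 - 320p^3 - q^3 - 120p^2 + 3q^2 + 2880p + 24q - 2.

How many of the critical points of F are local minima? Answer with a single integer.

F separates as a function of p plus a function of q, so ∇F=0 decouples.
∂F/∂p = 60(p - 3)(p - 2)(p + 2)(p + 4) = 0 at p ∈ {-4, -2, 2, 3}; ∂F/∂q = -3(q - 4)(q + 2) = 0 at q ∈ {-2, 4}.
The Hessian is diagonal: diag(F_pp, F_qq). Second derivatives: F_pp(-4)=-5040, F_pp(-2)=2400, F_pp(2)=-1440, F_pp(3)=2100; F_qq(-2)=18, F_qq(4)=-18.
Local minima occur where both diagonal entries positive: (-2, -2), (3, -2). Count: 2.

2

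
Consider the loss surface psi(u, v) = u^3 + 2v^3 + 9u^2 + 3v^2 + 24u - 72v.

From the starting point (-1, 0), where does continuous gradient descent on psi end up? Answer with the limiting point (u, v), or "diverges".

(-2, 3)

psi is separable, so gradient descent decouples: u follows -∂psi/∂u, v follows -∂psi/∂v.
∂psi/∂u = 3(u + 2)(u + 4); at u=-1 this is 9, so u decreases.
∂psi/∂v = 6(v - 3)(v + 4); at v=0 this is -72, so v increases.
u converges to its nearest critical value -2 (a local min of the u-part); v converges to 3. The iterate converges to (-2, 3).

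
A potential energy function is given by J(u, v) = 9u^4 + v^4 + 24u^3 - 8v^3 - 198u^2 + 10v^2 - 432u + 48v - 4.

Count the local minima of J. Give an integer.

4

J separates as a function of u plus a function of v, so ∇J=0 decouples.
∂J/∂u = 36(u - 3)(u + 1)(u + 4) = 0 at u ∈ {-4, -1, 3}; ∂J/∂v = 4(v - 4)(v - 3)(v + 1) = 0 at v ∈ {-1, 3, 4}.
The Hessian is diagonal: diag(J_uu, J_vv). Second derivatives: J_uu(-4)=756, J_uu(-1)=-432, J_uu(3)=1008; J_vv(-1)=80, J_vv(3)=-16, J_vv(4)=20.
Local minima occur where both diagonal entries positive: (-4, -1), (-4, 4), (3, -1), (3, 4). Count: 4.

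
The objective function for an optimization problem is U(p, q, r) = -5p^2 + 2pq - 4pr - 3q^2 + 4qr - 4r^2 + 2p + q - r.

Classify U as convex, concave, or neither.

concave

U is quadratic, so its Hessian is the constant matrix H = [[-10, 2, -4], [2, -6, 4], [-4, 4, -8]].
Leading principal minors: -10, 56, -256.
Signs alternate −, +, − ⇒ H ≺ 0 ⇒ concave.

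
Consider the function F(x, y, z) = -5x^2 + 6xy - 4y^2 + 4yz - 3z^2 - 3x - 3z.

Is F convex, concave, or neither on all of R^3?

concave

F is quadratic, so its Hessian is the constant matrix H = [[-10, 6, 0], [6, -8, 4], [0, 4, -6]].
Leading principal minors: -10, 44, -104.
Signs alternate −, +, − ⇒ H ≺ 0 ⇒ concave.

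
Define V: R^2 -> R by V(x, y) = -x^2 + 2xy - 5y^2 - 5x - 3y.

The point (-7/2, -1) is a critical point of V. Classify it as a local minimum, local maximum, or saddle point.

local maximum

The Hessian of V is constant: H = [[-2, 2], [2, -10]].
det(H) = (-2)·(-10) − 2² = 16.
det(H) > 0 and tr(H) = -12 < 0, so H is negative definite and the point is a local maximum.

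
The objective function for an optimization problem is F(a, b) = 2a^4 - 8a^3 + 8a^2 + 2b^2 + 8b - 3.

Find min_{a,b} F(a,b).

-11

F(a,b) separates as P(a) + Q(b) − 3, so its minimum is min P + min Q − 3.
P'(a) = 8a(a - 2)(a - 1) vanishes at a ∈ {0, 1, 2}; Q'(b) = 4b + 8 vanishes at b ∈ {-2}.
Local minima of P (where P''>0): P(0)=0, P(2)=0. Local minima of Q: Q(-2)=-8.
So the global minimum of F is P(0) + Q(-2) − 3 = 0 − 8 − 3 = -11, attained at (0, -2).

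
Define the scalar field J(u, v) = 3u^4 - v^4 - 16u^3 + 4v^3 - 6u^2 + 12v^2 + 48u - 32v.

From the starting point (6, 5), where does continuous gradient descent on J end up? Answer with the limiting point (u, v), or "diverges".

diverges

J is separable, so gradient descent decouples: u follows -∂J/∂u, v follows -∂J/∂v.
∂J/∂u = 12(u - 4)(u - 1)(u + 1); at u=6 this is 840, so u decreases.
∂J/∂v = -4(v - 4)(v - 1)(v + 2); at v=5 this is -112, so v increases.
The v-coordinate has no critical point in that direction and runs off to infinity.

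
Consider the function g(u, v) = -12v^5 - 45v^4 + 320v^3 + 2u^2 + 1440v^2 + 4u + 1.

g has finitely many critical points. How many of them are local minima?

g separates as a function of u plus a function of v, so ∇g=0 decouples.
∂g/∂u = 4(u + 1) = 0 at u ∈ {-1}; ∂g/∂v = -60v(v - 4)(v + 3)(v + 4) = 0 at v ∈ {-4, -3, 0, 4}.
The Hessian is diagonal: diag(g_uu, g_vv). Second derivatives: g_uu(-1)=4; g_vv(-4)=1920, g_vv(-3)=-1260, g_vv(0)=2880, g_vv(4)=-13440.
Local minima occur where both diagonal entries positive: (-1, -4), (-1, 0). Count: 2.

2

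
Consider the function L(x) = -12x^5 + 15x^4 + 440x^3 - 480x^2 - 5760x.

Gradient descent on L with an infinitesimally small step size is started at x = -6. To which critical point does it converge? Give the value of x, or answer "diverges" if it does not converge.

-4

L'(x) = -60(x - 4)(x - 3)(x + 2)(x + 4), so L'(-6) = -43200.
Gradient descent moves in the -L' direction, i.e. x is increasing.
The nearest critical point in that direction is x = -4, where L'' = 6720 > 0 (a local minimum). The iterate converges there.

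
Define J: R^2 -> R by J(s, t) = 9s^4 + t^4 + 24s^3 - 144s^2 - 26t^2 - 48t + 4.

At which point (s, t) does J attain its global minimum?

(-4, 4)

J(s,t) separates as P(s) + Q(t) + 4, so its minimum is min P + min Q + 4.
P'(s) = 36s(s - 2)(s + 4) vanishes at s ∈ {-4, 0, 2}; Q'(t) = 4(t - 4)(t + 1)(t + 3) vanishes at t ∈ {-3, -1, 4}.
Local minima of P (where P''>0): P(-4)=-1536, P(2)=-240. Local minima of Q: Q(-3)=-9, Q(4)=-352.
So the global minimum of J is P(-4) + Q(4) + 4 = -1536 − 352 + 4 = -1884, attained at (-4, 4).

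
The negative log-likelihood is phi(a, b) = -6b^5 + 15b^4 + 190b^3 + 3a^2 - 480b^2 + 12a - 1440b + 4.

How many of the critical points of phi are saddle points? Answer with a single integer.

2

phi separates as a function of a plus a function of b, so ∇phi=0 decouples.
∂phi/∂a = 6(a + 2) = 0 at a ∈ {-2}; ∂phi/∂b = -30(b - 4)(b - 3)(b + 1)(b + 4) = 0 at b ∈ {-4, -1, 3, 4}.
The Hessian is diagonal: diag(phi_aa, phi_bb). Second derivatives: phi_aa(-2)=6; phi_bb(-4)=5040, phi_bb(-1)=-1800, phi_bb(3)=840, phi_bb(4)=-1200.
Saddle points occur where the two diagonal entries have opposite signs: (-2, -1), (-2, 4). Count: 2.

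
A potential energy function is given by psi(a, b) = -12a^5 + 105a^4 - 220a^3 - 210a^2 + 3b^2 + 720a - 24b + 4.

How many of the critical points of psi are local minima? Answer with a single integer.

psi separates as a function of a plus a function of b, so ∇psi=0 decouples.
∂psi/∂a = -60(a - 4)(a - 3)(a - 1)(a + 1) = 0 at a ∈ {-1, 1, 3, 4}; ∂psi/∂b = 6(b - 4) = 0 at b ∈ {4}.
The Hessian is diagonal: diag(psi_aa, psi_bb). Second derivatives: psi_aa(-1)=2400, psi_aa(1)=-720, psi_aa(3)=480, psi_aa(4)=-900; psi_bb(4)=6.
Local minima occur where both diagonal entries positive: (-1, 4), (3, 4). Count: 2.

2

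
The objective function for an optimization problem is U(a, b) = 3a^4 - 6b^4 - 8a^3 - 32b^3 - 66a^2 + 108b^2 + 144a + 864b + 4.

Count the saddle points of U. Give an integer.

5

U separates as a function of a plus a function of b, so ∇U=0 decouples.
∂U/∂a = 12(a - 4)(a - 1)(a + 3) = 0 at a ∈ {-3, 1, 4}; ∂U/∂b = -24(b - 3)(b + 3)(b + 4) = 0 at b ∈ {-4, -3, 3}.
The Hessian is diagonal: diag(U_aa, U_bb). Second derivatives: U_aa(-3)=336, U_aa(1)=-144, U_aa(4)=252; U_bb(-4)=-168, U_bb(-3)=144, U_bb(3)=-1008.
Saddle points occur where the two diagonal entries have opposite signs: (-3, -4), (-3, 3), (1, -3), (4, -4), (4, 3). Count: 5.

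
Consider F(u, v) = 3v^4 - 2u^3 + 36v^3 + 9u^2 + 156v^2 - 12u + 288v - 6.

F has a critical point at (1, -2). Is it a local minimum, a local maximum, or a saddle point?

The mixed partial ∂²F/∂u∂v is 0, so the Hessian at any point is diag(F_uu, F_vv) = diag(6(-2u + 3), 12(3v^2 + 18v + 26)).
At (1, -2): H = diag(6, 24).
Both eigenvalues are positive, so H is positive definite: a local minimum.

local minimum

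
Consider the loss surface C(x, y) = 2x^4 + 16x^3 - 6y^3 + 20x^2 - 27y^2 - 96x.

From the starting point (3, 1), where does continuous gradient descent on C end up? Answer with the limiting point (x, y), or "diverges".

diverges

C is separable, so gradient descent decouples: x follows -∂C/∂x, y follows -∂C/∂y.
∂C/∂x = 8(x - 1)(x + 3)(x + 4); at x=3 this is 672, so x decreases.
∂C/∂y = -18y(y + 3); at y=1 this is -72, so y increases.
The y-coordinate has no critical point in that direction and runs off to infinity.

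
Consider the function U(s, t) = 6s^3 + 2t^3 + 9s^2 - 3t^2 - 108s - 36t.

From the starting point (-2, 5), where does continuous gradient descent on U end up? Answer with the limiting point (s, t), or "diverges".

U is separable, so gradient descent decouples: s follows -∂U/∂s, t follows -∂U/∂t.
∂U/∂s = 18(s - 2)(s + 3); at s=-2 this is -72, so s increases.
∂U/∂t = 6(t - 3)(t + 2); at t=5 this is 84, so t decreases.
s converges to its nearest critical value 2 (a local min of the s-part); t converges to 3. The iterate converges to (2, 3).

(2, 3)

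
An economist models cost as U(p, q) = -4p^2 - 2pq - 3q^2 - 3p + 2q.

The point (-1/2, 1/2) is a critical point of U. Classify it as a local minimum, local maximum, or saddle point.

The Hessian of U is constant: H = [[-8, -2], [-2, -6]].
det(H) = (-8)·(-6) − (-2)² = 44.
det(H) > 0 and tr(H) = -14 < 0, so H is negative definite and the point is a local maximum.

local maximum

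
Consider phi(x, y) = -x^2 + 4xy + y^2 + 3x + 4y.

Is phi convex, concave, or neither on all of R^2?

phi is quadratic, so its Hessian is the constant matrix H = [[-2, 4], [4, 2]].
det(H) = -20, tr(H) = 0.
det(H) < 0, so H is indefinite: neither convex nor concave.

neither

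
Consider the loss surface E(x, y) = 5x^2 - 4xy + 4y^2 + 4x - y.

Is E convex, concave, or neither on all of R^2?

convex

E is quadratic, so its Hessian is the constant matrix H = [[10, -4], [-4, 8]].
det(H) = 64, tr(H) = 18.
det(H) > 0 and tr(H) > 0, so H is positive definite everywhere: convex.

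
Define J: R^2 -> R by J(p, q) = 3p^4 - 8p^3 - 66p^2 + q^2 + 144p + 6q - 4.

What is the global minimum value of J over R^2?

J(p,q) separates as A(p) + B(q) − 4, so its minimum is min A + min B − 4.
A'(p) = 12(p - 4)(p - 1)(p + 3) vanishes at p ∈ {-3, 1, 4}; B'(q) = 2q + 6 vanishes at q ∈ {-3}.
Local minima of A (where A''>0): A(-3)=-567, A(4)=-224. Local minima of B: B(-3)=-9.
So the global minimum of J is A(-3) + B(-3) − 4 = -567 − 9 − 4 = -580, attained at (-3, -3).

-580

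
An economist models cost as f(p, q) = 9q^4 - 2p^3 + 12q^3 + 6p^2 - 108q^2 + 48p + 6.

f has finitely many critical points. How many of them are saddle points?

3

f separates as a function of p plus a function of q, so ∇f=0 decouples.
∂f/∂p = -6(p - 4)(p + 2) = 0 at p ∈ {-2, 4}; ∂f/∂q = 36q(q - 2)(q + 3) = 0 at q ∈ {-3, 0, 2}.
The Hessian is diagonal: diag(f_pp, f_qq). Second derivatives: f_pp(-2)=36, f_pp(4)=-36; f_qq(-3)=540, f_qq(0)=-216, f_qq(2)=360.
Saddle points occur where the two diagonal entries have opposite signs: (-2, 0), (4, -3), (4, 2). Count: 3.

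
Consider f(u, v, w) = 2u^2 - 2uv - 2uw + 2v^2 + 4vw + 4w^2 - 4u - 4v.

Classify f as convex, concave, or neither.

f is quadratic, so its Hessian is the constant matrix H = [[4, -2, -2], [-2, 4, 4], [-2, 4, 8]].
Leading principal minors: 4, 12, 48.
All positive ⇒ H ≻ 0 ⇒ convex.

convex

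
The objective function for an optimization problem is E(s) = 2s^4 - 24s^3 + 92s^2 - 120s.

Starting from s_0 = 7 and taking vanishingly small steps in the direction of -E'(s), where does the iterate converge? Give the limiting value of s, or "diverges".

E'(s) = 8(s - 5)(s - 3)(s - 1), so E'(7) = 384.
Gradient descent moves in the -E' direction, i.e. s is decreasing.
The nearest critical point in that direction is s = 5, where E'' = 64 > 0 (a local minimum). The iterate converges there.

5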